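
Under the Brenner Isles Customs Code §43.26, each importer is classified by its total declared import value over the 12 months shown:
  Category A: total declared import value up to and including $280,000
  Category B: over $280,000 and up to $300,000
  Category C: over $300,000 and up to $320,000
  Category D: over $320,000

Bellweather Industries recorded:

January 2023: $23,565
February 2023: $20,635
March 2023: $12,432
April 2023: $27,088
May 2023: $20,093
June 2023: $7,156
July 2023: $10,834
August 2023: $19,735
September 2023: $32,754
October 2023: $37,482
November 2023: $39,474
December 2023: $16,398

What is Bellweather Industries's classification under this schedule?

Category A

Total declared import value: $23,565 + $20,635 + $12,432 + $27,088 + $20,093 + $7,156 + $10,834 + $19,735 + $32,754 + $37,482 + $39,474 + $16,398 = $267,646.
$267,646 ≤ $280,000, so Category A applies.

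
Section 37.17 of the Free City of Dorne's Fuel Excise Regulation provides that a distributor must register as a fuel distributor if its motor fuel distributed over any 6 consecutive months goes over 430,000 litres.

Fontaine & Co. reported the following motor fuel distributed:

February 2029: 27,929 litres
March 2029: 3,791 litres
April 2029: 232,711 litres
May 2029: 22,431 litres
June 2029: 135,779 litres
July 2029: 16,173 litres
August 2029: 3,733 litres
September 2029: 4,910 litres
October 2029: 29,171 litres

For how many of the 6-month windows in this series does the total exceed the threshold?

February 2029–July 2029: 27,929 litres + 3,791 litres + 232,711 litres + 22,431 litres + 135,779 litres + 16,173 litres = 438,814 litres (over)
March 2029–August 2029: 3,791 litres + 232,711 litres + 22,431 litres + 135,779 litres + 16,173 litres + 3,733 litres = 414,618 litres (under)
April 2029–September 2029: 232,711 litres + 22,431 litres + 135,779 litres + 16,173 litres + 3,733 litres + 4,910 litres = 415,737 litres (under)
May 2029–October 2029: 22,431 litres + 135,779 litres + 16,173 litres + 3,733 litres + 4,910 litres + 29,171 litres = 212,197 litres (under)
1 window exceeds the threshold.

1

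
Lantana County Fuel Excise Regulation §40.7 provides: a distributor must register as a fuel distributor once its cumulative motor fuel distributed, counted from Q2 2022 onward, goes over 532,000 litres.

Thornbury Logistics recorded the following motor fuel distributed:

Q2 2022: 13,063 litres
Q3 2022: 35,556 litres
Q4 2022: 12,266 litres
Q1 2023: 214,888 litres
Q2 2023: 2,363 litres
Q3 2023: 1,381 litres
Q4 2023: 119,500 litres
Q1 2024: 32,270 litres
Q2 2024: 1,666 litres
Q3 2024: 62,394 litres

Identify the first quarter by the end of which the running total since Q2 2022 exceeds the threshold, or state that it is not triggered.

Not triggered

Through Q2 2022: 13,063 litres
Through Q3 2022: 48,619 litres
Through Q4 2022: 60,885 litres
Through Q1 2023: 275,773 litres
Through Q2 2023: 278,136 litres
Through Q3 2023: 279,517 litres
Through Q4 2023: 399,017 litres
Through Q1 2024: 431,287 litres
Through Q2 2024: 432,953 litres
Through Q3 2024: 495,347 litres
Final cumulative total 495,347 litres ≤ 532,000 litres; the threshold is never exceeded.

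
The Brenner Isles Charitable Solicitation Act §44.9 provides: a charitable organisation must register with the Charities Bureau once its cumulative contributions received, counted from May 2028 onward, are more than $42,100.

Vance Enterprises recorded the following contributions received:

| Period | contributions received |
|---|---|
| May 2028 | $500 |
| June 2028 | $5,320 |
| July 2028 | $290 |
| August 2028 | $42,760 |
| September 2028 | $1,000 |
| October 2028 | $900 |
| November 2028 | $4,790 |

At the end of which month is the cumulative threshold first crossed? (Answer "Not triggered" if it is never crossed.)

Through May 2028: $500
Through June 2028: $5,820
Through July 2028: $6,110
Through August 2028: $48,870 ← exceeds threshold

August 2028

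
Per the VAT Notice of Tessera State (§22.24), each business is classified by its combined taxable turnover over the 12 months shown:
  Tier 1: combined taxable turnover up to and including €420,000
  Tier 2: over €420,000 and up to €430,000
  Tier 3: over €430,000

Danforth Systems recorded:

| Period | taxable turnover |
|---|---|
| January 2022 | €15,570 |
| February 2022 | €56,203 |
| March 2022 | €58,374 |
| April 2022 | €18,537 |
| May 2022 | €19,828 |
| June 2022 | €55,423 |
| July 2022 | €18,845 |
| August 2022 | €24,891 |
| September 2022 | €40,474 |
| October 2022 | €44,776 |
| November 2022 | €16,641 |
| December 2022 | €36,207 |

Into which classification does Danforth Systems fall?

Combined taxable turnover: €15,570 + €56,203 + €58,374 + €18,537 + €19,828 + €55,423 + €18,845 + €24,891 + €40,474 + €44,776 + €16,641 + €36,207 = €405,769.
€405,769 ≤ €420,000, so Tier 1 applies.

Tier 1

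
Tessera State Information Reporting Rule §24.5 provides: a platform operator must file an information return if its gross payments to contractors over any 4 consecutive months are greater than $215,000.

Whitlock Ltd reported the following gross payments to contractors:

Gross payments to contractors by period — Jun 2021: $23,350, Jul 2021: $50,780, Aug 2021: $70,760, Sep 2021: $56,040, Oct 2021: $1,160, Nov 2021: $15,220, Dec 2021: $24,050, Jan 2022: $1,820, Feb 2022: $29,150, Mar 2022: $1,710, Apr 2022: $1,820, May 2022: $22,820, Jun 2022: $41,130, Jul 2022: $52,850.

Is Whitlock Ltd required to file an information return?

No

Jun 2021–Sep 2021: $23,350 + $50,780 + $70,760 + $56,040 = $200,930 (under)
Jul 2021–Oct 2021: $50,780 + $70,760 + $56,040 + $1,160 = $178,740 (under)
Aug 2021–Nov 2021: $70,760 + $56,040 + $1,160 + $15,220 = $143,180 (under)
Sep 2021–Dec 2021: $56,040 + $1,160 + $15,220 + $24,050 = $96,470 (under)
Oct 2021–Jan 2022: $1,160 + $15,220 + $24,050 + $1,820 = $42,250 (under)
Nov 2021–Feb 2022: $15,220 + $24,050 + $1,820 + $29,150 = $70,240 (under)
Dec 2021–Mar 2022: $24,050 + $1,820 + $29,150 + $1,710 = $56,730 (under)
Jan 2022–Apr 2022: $1,820 + $29,150 + $1,710 + $1,820 = $34,500 (under)
Feb 2022–May 2022: $29,150 + $1,710 + $1,820 + $22,820 = $55,500 (under)
Mar 2022–Jun 2022: $1,710 + $1,820 + $22,820 + $41,130 = $67,480 (under)
Apr 2022–Jul 2022: $1,820 + $22,820 + $41,130 + $52,850 = $118,620 (under)
No window exceeds $215,000.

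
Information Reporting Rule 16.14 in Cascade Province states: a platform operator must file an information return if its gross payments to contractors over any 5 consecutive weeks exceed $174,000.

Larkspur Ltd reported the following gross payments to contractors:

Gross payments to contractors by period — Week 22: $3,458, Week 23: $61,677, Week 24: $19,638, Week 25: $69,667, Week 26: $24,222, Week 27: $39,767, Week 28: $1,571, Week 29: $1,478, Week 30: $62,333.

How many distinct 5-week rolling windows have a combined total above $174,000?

2

Week 22–Week 26: $3,458 + $61,677 + $19,638 + $69,667 + $24,222 = $178,662 (over)
Week 23–Week 27: $61,677 + $19,638 + $69,667 + $24,222 + $39,767 = $214,971 (over)
Week 24–Week 28: $19,638 + $69,667 + $24,222 + $39,767 + $1,571 = $154,865 (under)
Week 25–Week 29: $69,667 + $24,222 + $39,767 + $1,571 + $1,478 = $136,705 (under)
Week 26–Week 30: $24,222 + $39,767 + $1,571 + $1,478 + $62,333 = $129,371 (under)
2 windows exceed the threshold.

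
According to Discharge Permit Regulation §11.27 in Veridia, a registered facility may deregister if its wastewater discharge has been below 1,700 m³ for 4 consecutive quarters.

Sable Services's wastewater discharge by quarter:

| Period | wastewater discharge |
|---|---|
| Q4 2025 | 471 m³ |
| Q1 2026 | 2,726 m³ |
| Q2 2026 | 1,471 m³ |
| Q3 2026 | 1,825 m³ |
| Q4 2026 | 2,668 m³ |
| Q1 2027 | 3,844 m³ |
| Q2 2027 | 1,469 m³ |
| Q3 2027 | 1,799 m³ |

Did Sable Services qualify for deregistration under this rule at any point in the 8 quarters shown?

No

Quarters below 1,700 m³: Q4 2025, Q2 2026, Q2 2027.
Longest run of consecutive quarters below the threshold: 1.
1 < 4, so Sable Services never became eligible.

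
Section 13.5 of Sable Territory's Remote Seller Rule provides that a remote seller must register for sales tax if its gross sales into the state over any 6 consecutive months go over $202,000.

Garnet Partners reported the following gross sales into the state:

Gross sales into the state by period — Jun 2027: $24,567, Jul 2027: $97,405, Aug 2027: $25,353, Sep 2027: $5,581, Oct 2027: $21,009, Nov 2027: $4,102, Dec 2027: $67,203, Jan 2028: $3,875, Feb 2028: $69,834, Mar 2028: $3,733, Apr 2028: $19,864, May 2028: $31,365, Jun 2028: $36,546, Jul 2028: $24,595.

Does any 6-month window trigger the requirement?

Jun 2027–Nov 2027: $24,567 + $97,405 + $25,353 + $5,581 + $21,009 + $4,102 = $178,017 (under)
Jul 2027–Dec 2027: $97,405 + $25,353 + $5,581 + $21,009 + $4,102 + $67,203 = $220,653 (over)
Aug 2027–Jan 2028: $25,353 + $5,581 + $21,009 + $4,102 + $67,203 + $3,875 = $127,123 (under)
Sep 2027–Feb 2028: $5,581 + $21,009 + $4,102 + $67,203 + $3,875 + $69,834 = $171,604 (under)
Oct 2027–Mar 2028: $21,009 + $4,102 + $67,203 + $3,875 + $69,834 + $3,733 = $169,756 (under)
Nov 2027–Apr 2028: $4,102 + $67,203 + $3,875 + $69,834 + $3,733 + $19,864 = $168,611 (under)
Dec 2027–May 2028: $67,203 + $3,875 + $69,834 + $3,733 + $19,864 + $31,365 = $195,874 (under)
Jan 2028–Jun 2028: $3,875 + $69,834 + $3,733 + $19,864 + $31,365 + $36,546 = $165,217 (under)
Feb 2028–Jul 2028: $69,834 + $3,733 + $19,864 + $31,365 + $36,546 + $24,595 = $185,937 (under)
At least one window exceeds $202,000.

Yes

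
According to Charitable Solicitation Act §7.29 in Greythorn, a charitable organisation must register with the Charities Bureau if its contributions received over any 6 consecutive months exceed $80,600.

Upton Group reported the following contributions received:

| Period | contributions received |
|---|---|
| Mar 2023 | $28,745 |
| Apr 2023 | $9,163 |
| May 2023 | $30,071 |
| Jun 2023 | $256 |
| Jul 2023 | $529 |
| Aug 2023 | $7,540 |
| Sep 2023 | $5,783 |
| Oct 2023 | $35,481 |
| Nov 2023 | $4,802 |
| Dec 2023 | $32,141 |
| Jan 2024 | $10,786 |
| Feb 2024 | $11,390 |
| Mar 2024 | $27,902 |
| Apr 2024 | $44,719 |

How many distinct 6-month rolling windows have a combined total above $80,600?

Mar 2023–Aug 2023: $28,745 + $9,163 + $30,071 + $256 + $529 + $7,540 = $76,304 (under)
Apr 2023–Sep 2023: $9,163 + $30,071 + $256 + $529 + $7,540 + $5,783 = $53,342 (under)
May 2023–Oct 2023: $30,071 + $256 + $529 + $7,540 + $5,783 + $35,481 = $79,660 (under)
Jun 2023–Nov 2023: $256 + $529 + $7,540 + $5,783 + $35,481 + $4,802 = $54,391 (under)
Jul 2023–Dec 2023: $529 + $7,540 + $5,783 + $35,481 + $4,802 + $32,141 = $86,276 (over)
Aug 2023–Jan 2024: $7,540 + $5,783 + $35,481 + $4,802 + $32,141 + $10,786 = $96,533 (over)
Sep 2023–Feb 2024: $5,783 + $35,481 + $4,802 + $32,141 + $10,786 + $11,390 = $100,383 (over)
Oct 2023–Mar 2024: $35,481 + $4,802 + $32,141 + $10,786 + $11,390 + $27,902 = $122,502 (over)
Nov 2023–Apr 2024: $4,802 + $32,141 + $10,786 + $11,390 + $27,902 + $44,719 = $131,740 (over)
5 windows exceed the threshold.

5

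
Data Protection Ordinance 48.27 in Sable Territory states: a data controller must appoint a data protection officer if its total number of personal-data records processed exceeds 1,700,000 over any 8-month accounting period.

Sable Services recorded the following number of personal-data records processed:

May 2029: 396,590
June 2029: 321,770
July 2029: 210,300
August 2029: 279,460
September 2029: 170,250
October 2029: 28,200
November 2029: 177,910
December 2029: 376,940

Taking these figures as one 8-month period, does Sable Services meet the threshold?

Yes

Total number of personal-data records processed: 396,590 + 321,770 + 210,300 + 279,460 + 170,250 + 28,200 + 177,910 + 376,940 = 1,961,420.
1,961,420 > 1,700,000, so the threshold is exceeded.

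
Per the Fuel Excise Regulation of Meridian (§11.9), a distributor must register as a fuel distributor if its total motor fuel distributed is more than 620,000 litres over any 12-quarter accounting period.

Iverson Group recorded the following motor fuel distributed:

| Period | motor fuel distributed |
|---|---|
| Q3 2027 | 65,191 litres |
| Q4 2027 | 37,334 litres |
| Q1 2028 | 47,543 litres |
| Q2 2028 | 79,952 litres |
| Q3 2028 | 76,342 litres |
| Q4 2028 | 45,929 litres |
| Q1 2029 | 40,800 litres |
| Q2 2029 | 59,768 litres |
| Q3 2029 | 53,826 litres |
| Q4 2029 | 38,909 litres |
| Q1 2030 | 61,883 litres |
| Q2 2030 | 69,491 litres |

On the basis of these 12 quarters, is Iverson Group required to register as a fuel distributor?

Total motor fuel distributed: 65,191 litres + 37,334 litres + 47,543 litres + 79,952 litres + 76,342 litres + 45,929 litres + 40,800 litres + 59,768 litres + 53,826 litres + 38,909 litres + 61,883 litres + 69,491 litres = 676,968 litres.
676,968 litres > 620,000 litres, so the threshold is exceeded.

Yes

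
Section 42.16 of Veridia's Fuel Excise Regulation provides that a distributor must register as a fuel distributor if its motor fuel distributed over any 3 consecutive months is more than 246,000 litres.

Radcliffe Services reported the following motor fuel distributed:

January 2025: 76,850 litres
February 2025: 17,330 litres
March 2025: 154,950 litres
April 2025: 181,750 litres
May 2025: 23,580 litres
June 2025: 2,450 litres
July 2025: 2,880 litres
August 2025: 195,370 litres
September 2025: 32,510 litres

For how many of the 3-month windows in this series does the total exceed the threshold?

3

January 2025–March 2025: 76,850 litres + 17,330 litres + 154,950 litres = 249,130 litres (over)
February 2025–April 2025: 17,330 litres + 154,950 litres + 181,750 litres = 354,030 litres (over)
March 2025–May 2025: 154,950 litres + 181,750 litres + 23,580 litres = 360,280 litres (over)
April 2025–June 2025: 181,750 litres + 23,580 litres + 2,450 litres = 207,780 litres (under)
May 2025–July 2025: 23,580 litres + 2,450 litres + 2,880 litres = 28,910 litres (under)
June 2025–August 2025: 2,450 litres + 2,880 litres + 195,370 litres = 200,700 litres (under)
July 2025–September 2025: 2,880 litres + 195,370 litres + 32,510 litres = 230,760 litres (under)
3 windows exceed the threshold.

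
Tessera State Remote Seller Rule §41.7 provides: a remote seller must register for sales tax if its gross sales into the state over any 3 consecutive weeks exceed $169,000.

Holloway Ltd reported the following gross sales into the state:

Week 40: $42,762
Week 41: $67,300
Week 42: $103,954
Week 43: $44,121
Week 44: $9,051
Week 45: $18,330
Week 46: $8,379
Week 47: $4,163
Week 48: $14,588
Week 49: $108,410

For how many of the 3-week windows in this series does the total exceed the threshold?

2

Week 40–Week 42: $42,762 + $67,300 + $103,954 = $214,016 (over)
Week 41–Week 43: $67,300 + $103,954 + $44,121 = $215,375 (over)
Week 42–Week 44: $103,954 + $44,121 + $9,051 = $157,126 (under)
Week 43–Week 45: $44,121 + $9,051 + $18,330 = $71,502 (under)
Week 44–Week 46: $9,051 + $18,330 + $8,379 = $35,760 (under)
Week 45–Week 47: $18,330 + $8,379 + $4,163 = $30,872 (under)
Week 46–Week 48: $8,379 + $4,163 + $14,588 = $27,130 (under)
Week 47–Week 49: $4,163 + $14,588 + $108,410 = $127,161 (under)
2 windows exceed the threshold.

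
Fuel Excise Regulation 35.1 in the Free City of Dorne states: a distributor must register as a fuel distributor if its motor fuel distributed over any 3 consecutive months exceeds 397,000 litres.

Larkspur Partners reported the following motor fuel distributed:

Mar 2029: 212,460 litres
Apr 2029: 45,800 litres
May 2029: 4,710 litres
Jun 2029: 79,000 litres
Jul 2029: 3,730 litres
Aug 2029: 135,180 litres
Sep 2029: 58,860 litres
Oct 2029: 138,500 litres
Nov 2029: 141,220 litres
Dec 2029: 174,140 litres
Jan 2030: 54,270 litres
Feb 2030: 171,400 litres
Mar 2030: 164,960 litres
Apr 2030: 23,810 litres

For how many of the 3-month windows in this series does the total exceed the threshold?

Mar 2029–May 2029: 212,460 litres + 45,800 litres + 4,710 litres = 262,970 litres (under)
Apr 2029–Jun 2029: 45,800 litres + 4,710 litres + 79,000 litres = 129,510 litres (under)
May 2029–Jul 2029: 4,710 litres + 79,000 litres + 3,730 litres = 87,440 litres (under)
Jun 2029–Aug 2029: 79,000 litres + 3,730 litres + 135,180 litres = 217,910 litres (under)
Jul 2029–Sep 2029: 3,730 litres + 135,180 litres + 58,860 litres = 197,770 litres (under)
Aug 2029–Oct 2029: 135,180 litres + 58,860 litres + 138,500 litres = 332,540 litres (under)
Sep 2029–Nov 2029: 58,860 litres + 138,500 litres + 141,220 litres = 338,580 litres (under)
Oct 2029–Dec 2029: 138,500 litres + 141,220 litres + 174,140 litres = 453,860 litres (over)
Nov 2029–Jan 2030: 141,220 litres + 174,140 litres + 54,270 litres = 369,630 litres (under)
Dec 2029–Feb 2030: 174,140 litres + 54,270 litres + 171,400 litres = 399,810 litres (over)
Jan 2030–Mar 2030: 54,270 litres + 171,400 litres + 164,960 litres = 390,630 litres (under)
Feb 2030–Apr 2030: 171,400 litres + 164,960 litres + 23,810 litres = 360,170 litres (under)
2 windows exceed the threshold.

2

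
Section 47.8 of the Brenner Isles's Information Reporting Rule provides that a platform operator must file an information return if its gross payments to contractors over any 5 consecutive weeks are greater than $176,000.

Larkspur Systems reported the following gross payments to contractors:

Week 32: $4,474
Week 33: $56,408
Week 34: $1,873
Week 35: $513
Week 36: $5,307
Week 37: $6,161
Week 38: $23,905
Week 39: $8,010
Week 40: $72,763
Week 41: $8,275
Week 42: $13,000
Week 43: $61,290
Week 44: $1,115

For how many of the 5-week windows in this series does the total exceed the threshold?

0

Week 32–Week 36: $4,474 + $56,408 + $1,873 + $513 + $5,307 = $68,575 (under)
Week 33–Week 37: $56,408 + $1,873 + $513 + $5,307 + $6,161 = $70,262 (under)
Week 34–Week 38: $1,873 + $513 + $5,307 + $6,161 + $23,905 = $37,759 (under)
Week 35–Week 39: $513 + $5,307 + $6,161 + $23,905 + $8,010 = $43,896 (under)
Week 36–Week 40: $5,307 + $6,161 + $23,905 + $8,010 + $72,763 = $116,146 (under)
Week 37–Week 41: $6,161 + $23,905 + $8,010 + $72,763 + $8,275 = $119,114 (under)
Week 38–Week 42: $23,905 + $8,010 + $72,763 + $8,275 + $13,000 = $125,953 (under)
Week 39–Week 43: $8,010 + $72,763 + $8,275 + $13,000 + $61,290 = $163,338 (under)
Week 40–Week 44: $72,763 + $8,275 + $13,000 + $61,290 + $1,115 = $156,443 (under)
0 windows exceed the threshold.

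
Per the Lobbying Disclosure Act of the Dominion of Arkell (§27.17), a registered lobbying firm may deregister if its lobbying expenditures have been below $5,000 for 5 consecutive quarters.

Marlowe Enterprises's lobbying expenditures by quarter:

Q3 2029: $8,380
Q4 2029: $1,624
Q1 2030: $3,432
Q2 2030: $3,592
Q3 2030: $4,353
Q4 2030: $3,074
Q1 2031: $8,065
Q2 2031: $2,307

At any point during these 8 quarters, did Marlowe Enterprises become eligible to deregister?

Quarters below $5,000: Q4 2029, Q1 2030, Q2 2030, Q3 2030, Q4 2030, Q2 2031.
Longest run of consecutive quarters below the threshold: 5.
5 ≥ 5, so Marlowe Enterprises became eligible.

Yes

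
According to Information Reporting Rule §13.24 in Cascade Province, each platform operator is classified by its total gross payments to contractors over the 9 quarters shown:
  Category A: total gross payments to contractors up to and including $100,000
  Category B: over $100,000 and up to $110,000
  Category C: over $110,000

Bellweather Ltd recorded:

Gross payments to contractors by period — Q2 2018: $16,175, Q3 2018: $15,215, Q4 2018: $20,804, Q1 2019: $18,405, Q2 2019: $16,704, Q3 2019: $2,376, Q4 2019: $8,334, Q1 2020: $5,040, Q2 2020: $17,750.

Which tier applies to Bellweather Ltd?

Category C

Total gross payments to contractors: $16,175 + $15,215 + $20,804 + $18,405 + $16,704 + $2,376 + $8,334 + $5,040 + $17,750 = $120,803.
$120,803 > $110,000, so Category C applies.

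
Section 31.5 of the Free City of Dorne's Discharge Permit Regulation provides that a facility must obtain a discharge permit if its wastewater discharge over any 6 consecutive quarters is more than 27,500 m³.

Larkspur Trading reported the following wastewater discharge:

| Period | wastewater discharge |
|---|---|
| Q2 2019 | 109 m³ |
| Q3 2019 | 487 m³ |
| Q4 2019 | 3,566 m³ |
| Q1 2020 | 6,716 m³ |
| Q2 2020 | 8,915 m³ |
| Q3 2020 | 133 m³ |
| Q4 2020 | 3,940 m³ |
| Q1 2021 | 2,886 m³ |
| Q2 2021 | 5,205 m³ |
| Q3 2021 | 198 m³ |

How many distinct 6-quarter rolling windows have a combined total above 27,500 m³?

Q2 2019–Q3 2020: 109 m³ + 487 m³ + 3,566 m³ + 6,716 m³ + 8,915 m³ + 133 m³ = 19,926 m³ (under)
Q3 2019–Q4 2020: 487 m³ + 3,566 m³ + 6,716 m³ + 8,915 m³ + 133 m³ + 3,940 m³ = 23,757 m³ (under)
Q4 2019–Q1 2021: 3,566 m³ + 6,716 m³ + 8,915 m³ + 133 m³ + 3,940 m³ + 2,886 m³ = 26,156 m³ (under)
Q1 2020–Q2 2021: 6,716 m³ + 8,915 m³ + 133 m³ + 3,940 m³ + 2,886 m³ + 5,205 m³ = 27,795 m³ (over)
Q2 2020–Q3 2021: 8,915 m³ + 133 m³ + 3,940 m³ + 2,886 m³ + 5,205 m³ + 198 m³ = 21,277 m³ (under)
1 window exceeds the threshold.

1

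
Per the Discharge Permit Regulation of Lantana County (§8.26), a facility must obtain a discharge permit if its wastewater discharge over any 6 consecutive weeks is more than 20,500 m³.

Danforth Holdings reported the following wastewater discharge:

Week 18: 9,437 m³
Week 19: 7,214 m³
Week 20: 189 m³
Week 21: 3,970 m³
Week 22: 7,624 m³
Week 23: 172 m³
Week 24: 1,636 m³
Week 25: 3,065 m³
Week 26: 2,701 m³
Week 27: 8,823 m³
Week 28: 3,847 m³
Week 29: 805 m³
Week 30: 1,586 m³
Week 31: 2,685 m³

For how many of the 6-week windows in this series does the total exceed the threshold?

Week 18–Week 23: 9,437 m³ + 7,214 m³ + 189 m³ + 3,970 m³ + 7,624 m³ + 172 m³ = 28,606 m³ (over)
Week 19–Week 24: 7,214 m³ + 189 m³ + 3,970 m³ + 7,624 m³ + 172 m³ + 1,636 m³ = 20,805 m³ (over)
Week 20–Week 25: 189 m³ + 3,970 m³ + 7,624 m³ + 172 m³ + 1,636 m³ + 3,065 m³ = 16,656 m³ (under)
Week 21–Week 26: 3,970 m³ + 7,624 m³ + 172 m³ + 1,636 m³ + 3,065 m³ + 2,701 m³ = 19,168 m³ (under)
Week 22–Week 27: 7,624 m³ + 172 m³ + 1,636 m³ + 3,065 m³ + 2,701 m³ + 8,823 m³ = 24,021 m³ (over)
Week 23–Week 28: 172 m³ + 1,636 m³ + 3,065 m³ + 2,701 m³ + 8,823 m³ + 3,847 m³ = 20,244 m³ (under)
Week 24–Week 29: 1,636 m³ + 3,065 m³ + 2,701 m³ + 8,823 m³ + 3,847 m³ + 805 m³ = 20,877 m³ (over)
Week 25–Week 30: 3,065 m³ + 2,701 m³ + 8,823 m³ + 3,847 m³ + 805 m³ + 1,586 m³ = 20,827 m³ (over)
Week 26–Week 31: 2,701 m³ + 8,823 m³ + 3,847 m³ + 805 m³ + 1,586 m³ + 2,685 m³ = 20,447 m³ (under)
5 windows exceed the threshold.

5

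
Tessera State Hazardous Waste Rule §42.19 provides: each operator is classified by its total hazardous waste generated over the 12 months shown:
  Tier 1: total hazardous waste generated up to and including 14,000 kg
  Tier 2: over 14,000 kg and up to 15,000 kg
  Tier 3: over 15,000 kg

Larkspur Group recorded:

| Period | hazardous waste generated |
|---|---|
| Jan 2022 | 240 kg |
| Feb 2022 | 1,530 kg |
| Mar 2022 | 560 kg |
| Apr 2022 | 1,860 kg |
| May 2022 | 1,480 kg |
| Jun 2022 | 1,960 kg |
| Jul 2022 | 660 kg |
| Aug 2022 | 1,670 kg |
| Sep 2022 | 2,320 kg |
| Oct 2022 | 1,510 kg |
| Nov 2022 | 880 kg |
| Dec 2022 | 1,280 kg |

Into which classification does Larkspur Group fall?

Tier 3

Total hazardous waste generated: 240 kg + 1,530 kg + 560 kg + 1,860 kg + 1,480 kg + 1,960 kg + 660 kg + 1,670 kg + 2,320 kg + 1,510 kg + 880 kg + 1,280 kg = 15,950 kg.
15,950 kg > 15,000 kg, so Tier 3 applies.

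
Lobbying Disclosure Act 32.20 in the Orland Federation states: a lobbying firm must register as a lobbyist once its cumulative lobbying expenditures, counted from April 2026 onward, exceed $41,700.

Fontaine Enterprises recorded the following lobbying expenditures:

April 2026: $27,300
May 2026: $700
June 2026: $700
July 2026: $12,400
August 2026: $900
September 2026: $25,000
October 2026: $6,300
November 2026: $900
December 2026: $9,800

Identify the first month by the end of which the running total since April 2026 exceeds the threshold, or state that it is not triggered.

August 2026

Through April 2026: $27,300
Through May 2026: $28,000
Through June 2026: $28,700
Through July 2026: $41,100
Through August 2026: $42,000 ← exceeds threshold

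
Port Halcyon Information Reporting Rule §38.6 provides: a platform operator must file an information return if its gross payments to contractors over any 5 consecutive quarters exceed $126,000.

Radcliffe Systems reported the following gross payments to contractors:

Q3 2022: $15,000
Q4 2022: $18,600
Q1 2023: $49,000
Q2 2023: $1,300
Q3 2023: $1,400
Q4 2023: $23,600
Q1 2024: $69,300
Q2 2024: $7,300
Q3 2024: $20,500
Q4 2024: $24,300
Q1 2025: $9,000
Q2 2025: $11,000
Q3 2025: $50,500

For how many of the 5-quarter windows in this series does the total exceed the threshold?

Q3 2022–Q3 2023: $15,000 + $18,600 + $49,000 + $1,300 + $1,400 = $85,300 (under)
Q4 2022–Q4 2023: $18,600 + $49,000 + $1,300 + $1,400 + $23,600 = $93,900 (under)
Q1 2023–Q1 2024: $49,000 + $1,300 + $1,400 + $23,600 + $69,300 = $144,600 (over)
Q2 2023–Q2 2024: $1,300 + $1,400 + $23,600 + $69,300 + $7,300 = $102,900 (under)
Q3 2023–Q3 2024: $1,400 + $23,600 + $69,300 + $7,300 + $20,500 = $122,100 (under)
Q4 2023–Q4 2024: $23,600 + $69,300 + $7,300 + $20,500 + $24,300 = $145,000 (over)
Q1 2024–Q1 2025: $69,300 + $7,300 + $20,500 + $24,300 + $9,000 = $130,400 (over)
Q2 2024–Q2 2025: $7,300 + $20,500 + $24,300 + $9,000 + $11,000 = $72,100 (under)
Q3 2024–Q3 2025: $20,500 + $24,300 + $9,000 + $11,000 + $50,500 = $115,300 (under)
3 windows exceed the threshold.

3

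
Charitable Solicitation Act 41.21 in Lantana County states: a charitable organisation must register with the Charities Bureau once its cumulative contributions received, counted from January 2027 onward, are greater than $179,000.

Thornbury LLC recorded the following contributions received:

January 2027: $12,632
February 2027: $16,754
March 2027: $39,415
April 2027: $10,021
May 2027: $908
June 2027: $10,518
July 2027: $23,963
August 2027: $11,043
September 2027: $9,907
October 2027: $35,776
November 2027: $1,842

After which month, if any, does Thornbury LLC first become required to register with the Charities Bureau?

Not triggered

Through January 2027: $12,632
Through February 2027: $29,386
Through March 2027: $68,801
Through April 2027: $78,822
Through May 2027: $79,730
Through June 2027: $90,248
Through July 2027: $114,211
Through August 2027: $125,254
Through September 2027: $135,161
Through October 2027: $170,937
Through November 2027: $172,779
Final cumulative total $172,779 ≤ $179,000; the threshold is never exceeded.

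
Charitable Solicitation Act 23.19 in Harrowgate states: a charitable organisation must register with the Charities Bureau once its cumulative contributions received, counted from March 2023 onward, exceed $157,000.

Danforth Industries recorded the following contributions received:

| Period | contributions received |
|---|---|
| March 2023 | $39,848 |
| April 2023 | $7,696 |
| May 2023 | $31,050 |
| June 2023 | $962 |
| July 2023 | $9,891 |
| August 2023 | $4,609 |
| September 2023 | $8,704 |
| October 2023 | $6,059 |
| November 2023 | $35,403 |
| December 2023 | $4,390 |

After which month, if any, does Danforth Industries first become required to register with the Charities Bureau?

Through March 2023: $39,848
Through April 2023: $47,544
Through May 2023: $78,594
Through June 2023: $79,556
Through July 2023: $89,447
Through August 2023: $94,056
Through September 2023: $102,760
Through October 2023: $108,819
Through November 2023: $144,222
Through December 2023: $148,612
Final cumulative total $148,612 ≤ $157,000; the threshold is never exceeded.

Not triggered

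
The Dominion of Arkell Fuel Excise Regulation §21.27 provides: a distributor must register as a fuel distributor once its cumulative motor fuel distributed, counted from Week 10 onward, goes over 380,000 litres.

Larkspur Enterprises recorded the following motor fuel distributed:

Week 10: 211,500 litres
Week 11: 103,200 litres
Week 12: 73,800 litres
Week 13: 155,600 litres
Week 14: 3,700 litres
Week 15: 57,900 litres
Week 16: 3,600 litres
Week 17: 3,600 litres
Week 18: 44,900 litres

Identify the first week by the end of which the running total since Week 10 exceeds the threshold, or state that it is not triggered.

Through Week 10: 211,500 litres
Through Week 11: 314,700 litres
Through Week 12: 388,500 litres ← exceeds threshold

Week 12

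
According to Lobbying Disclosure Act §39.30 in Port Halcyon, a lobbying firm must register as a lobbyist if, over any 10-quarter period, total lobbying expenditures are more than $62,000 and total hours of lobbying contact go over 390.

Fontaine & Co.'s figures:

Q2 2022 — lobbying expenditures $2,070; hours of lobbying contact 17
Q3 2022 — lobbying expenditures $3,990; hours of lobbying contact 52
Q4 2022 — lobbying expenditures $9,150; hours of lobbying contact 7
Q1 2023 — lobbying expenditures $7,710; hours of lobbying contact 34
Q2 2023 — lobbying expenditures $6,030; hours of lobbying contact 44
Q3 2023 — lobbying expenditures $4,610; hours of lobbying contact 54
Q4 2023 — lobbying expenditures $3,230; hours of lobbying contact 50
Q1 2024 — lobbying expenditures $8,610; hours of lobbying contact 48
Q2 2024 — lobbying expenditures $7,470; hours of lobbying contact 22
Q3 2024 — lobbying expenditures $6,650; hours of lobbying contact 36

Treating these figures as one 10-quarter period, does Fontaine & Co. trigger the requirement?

Total lobbying expenditures: $2,070 + $3,990 + $9,150 + $7,710 + $6,030 + $4,610 + $3,230 + $8,610 + $7,470 + $6,650 = $59,520 (≤ $62,000).
Total hours of lobbying contact: 17 + 52 + 7 + 34 + 44 + 54 + 50 + 48 + 22 + 36 = 364 (≤ 390).
The test is 'and': the rule requires both, and at least one is not exceeded.

No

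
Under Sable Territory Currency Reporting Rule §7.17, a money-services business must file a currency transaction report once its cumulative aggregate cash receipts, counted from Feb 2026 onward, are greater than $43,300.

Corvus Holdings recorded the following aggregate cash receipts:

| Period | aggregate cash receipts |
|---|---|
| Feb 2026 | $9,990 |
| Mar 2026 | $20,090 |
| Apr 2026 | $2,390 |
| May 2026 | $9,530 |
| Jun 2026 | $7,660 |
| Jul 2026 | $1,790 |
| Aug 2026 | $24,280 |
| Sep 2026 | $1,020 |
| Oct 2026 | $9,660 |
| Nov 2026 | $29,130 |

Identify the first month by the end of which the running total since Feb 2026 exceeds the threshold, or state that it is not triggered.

Through Feb 2026: $9,990
Through Mar 2026: $30,080
Through Apr 2026: $32,470
Through May 2026: $42,000
Through Jun 2026: $49,660 ← exceeds threshold

Jun 2026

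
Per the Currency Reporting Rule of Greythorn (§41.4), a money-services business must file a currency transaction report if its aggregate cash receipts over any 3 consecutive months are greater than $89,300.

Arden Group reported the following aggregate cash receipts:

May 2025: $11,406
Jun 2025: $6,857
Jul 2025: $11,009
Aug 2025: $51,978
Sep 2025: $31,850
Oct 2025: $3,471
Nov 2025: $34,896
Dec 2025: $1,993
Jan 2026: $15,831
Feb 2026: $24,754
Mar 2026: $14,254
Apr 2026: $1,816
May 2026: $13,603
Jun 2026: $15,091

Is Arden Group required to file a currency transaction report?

Yes

May 2025–Jul 2025: $11,406 + $6,857 + $11,009 = $29,272 (under)
Jun 2025–Aug 2025: $6,857 + $11,009 + $51,978 = $69,844 (under)
Jul 2025–Sep 2025: $11,009 + $51,978 + $31,850 = $94,837 (over)
Aug 2025–Oct 2025: $51,978 + $31,850 + $3,471 = $87,299 (under)
Sep 2025–Nov 2025: $31,850 + $3,471 + $34,896 = $70,217 (under)
Oct 2025–Dec 2025: $3,471 + $34,896 + $1,993 = $40,360 (under)
Nov 2025–Jan 2026: $34,896 + $1,993 + $15,831 = $52,720 (under)
Dec 2025–Feb 2026: $1,993 + $15,831 + $24,754 = $42,578 (under)
Jan 2026–Mar 2026: $15,831 + $24,754 + $14,254 = $54,839 (under)
Feb 2026–Apr 2026: $24,754 + $14,254 + $1,816 = $40,824 (under)
Mar 2026–May 2026: $14,254 + $1,816 + $13,603 = $29,673 (under)
Apr 2026–Jun 2026: $1,816 + $13,603 + $15,091 = $30,510 (under)
At least one window exceeds $89,300.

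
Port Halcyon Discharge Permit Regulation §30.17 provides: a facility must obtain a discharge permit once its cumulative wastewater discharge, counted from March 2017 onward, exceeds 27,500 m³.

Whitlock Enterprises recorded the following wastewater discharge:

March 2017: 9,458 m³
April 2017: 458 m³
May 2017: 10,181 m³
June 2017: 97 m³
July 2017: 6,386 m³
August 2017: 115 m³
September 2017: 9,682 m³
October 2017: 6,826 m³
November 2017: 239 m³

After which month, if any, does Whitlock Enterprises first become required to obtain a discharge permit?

Through March 2017: 9,458 m³
Through April 2017: 9,916 m³
Through May 2017: 20,097 m³
Through June 2017: 20,194 m³
Through July 2017: 26,580 m³
Through August 2017: 26,695 m³
Through September 2017: 36,377 m³ ← exceeds threshold

September 2017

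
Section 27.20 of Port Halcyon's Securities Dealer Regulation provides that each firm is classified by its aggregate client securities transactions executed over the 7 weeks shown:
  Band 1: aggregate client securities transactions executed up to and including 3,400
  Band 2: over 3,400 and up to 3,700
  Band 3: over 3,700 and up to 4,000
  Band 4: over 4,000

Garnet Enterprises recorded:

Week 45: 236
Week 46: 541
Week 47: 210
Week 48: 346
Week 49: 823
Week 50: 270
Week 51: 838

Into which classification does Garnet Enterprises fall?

Aggregate client securities transactions executed: 236 + 541 + 210 + 346 + 823 + 270 + 838 = 3,264.
3,264 ≤ 3,400, so Band 1 applies.

Band 1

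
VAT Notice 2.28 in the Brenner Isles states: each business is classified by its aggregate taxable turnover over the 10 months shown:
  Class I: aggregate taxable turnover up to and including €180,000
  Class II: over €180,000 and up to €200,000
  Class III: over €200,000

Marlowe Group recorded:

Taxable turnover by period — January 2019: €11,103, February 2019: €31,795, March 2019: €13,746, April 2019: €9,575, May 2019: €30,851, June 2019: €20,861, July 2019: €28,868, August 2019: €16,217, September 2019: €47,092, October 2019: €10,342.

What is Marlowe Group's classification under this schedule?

Aggregate taxable turnover: €11,103 + €31,795 + €13,746 + €9,575 + €30,851 + €20,861 + €28,868 + €16,217 + €47,092 + €10,342 = €220,450.
€220,450 > €200,000, so Class III applies.

Class III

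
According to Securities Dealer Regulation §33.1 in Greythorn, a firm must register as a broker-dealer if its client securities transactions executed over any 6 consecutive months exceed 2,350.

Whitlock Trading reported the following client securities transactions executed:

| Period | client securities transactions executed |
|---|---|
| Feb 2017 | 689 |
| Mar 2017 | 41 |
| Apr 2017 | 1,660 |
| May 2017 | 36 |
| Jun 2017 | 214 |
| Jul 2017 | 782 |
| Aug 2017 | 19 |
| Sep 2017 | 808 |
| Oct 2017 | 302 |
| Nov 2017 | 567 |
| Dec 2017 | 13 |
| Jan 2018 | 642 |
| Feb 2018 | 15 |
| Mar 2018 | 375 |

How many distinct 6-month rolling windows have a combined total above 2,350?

Feb 2017–Jul 2017: 689 + 41 + 1,660 + 36 + 214 + 782 = 3,422 (over)
Mar 2017–Aug 2017: 41 + 1,660 + 36 + 214 + 782 + 19 = 2,752 (over)
Apr 2017–Sep 2017: 1,660 + 36 + 214 + 782 + 19 + 808 = 3,519 (over)
May 2017–Oct 2017: 36 + 214 + 782 + 19 + 808 + 302 = 2,161 (under)
Jun 2017–Nov 2017: 214 + 782 + 19 + 808 + 302 + 567 = 2,692 (over)
Jul 2017–Dec 2017: 782 + 19 + 808 + 302 + 567 + 13 = 2,491 (over)
Aug 2017–Jan 2018: 19 + 808 + 302 + 567 + 13 + 642 = 2,351 (over)
Sep 2017–Feb 2018: 808 + 302 + 567 + 13 + 642 + 15 = 2,347 (under)
Oct 2017–Mar 2018: 302 + 567 + 13 + 642 + 15 + 375 = 1,914 (under)
6 windows exceed the threshold.

6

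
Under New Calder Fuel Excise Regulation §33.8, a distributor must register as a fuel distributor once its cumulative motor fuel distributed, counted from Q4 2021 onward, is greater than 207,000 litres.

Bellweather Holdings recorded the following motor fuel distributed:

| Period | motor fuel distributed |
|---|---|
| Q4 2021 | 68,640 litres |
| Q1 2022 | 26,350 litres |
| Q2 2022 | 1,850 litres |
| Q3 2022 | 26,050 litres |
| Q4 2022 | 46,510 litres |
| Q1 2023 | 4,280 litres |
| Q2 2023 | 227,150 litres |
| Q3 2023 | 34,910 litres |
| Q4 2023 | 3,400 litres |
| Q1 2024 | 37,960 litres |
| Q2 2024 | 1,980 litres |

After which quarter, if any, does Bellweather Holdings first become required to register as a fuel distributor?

Through Q4 2021: 68,640 litres
Through Q1 2022: 94,990 litres
Through Q2 2022: 96,840 litres
Through Q3 2022: 122,890 litres
Through Q4 2022: 169,400 litres
Through Q1 2023: 173,680 litres
Through Q2 2023: 400,830 litres ← exceeds threshold

Q2 2023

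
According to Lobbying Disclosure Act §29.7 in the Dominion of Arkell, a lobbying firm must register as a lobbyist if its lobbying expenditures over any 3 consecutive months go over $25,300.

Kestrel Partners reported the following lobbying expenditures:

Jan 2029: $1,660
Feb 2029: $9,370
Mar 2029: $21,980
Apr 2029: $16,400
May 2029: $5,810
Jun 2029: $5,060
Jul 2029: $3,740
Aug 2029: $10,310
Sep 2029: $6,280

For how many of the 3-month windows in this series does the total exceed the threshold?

Jan 2029–Mar 2029: $1,660 + $9,370 + $21,980 = $33,010 (over)
Feb 2029–Apr 2029: $9,370 + $21,980 + $16,400 = $47,750 (over)
Mar 2029–May 2029: $21,980 + $16,400 + $5,810 = $44,190 (over)
Apr 2029–Jun 2029: $16,400 + $5,810 + $5,060 = $27,270 (over)
May 2029–Jul 2029: $5,810 + $5,060 + $3,740 = $14,610 (under)
Jun 2029–Aug 2029: $5,060 + $3,740 + $10,310 = $19,110 (under)
Jul 2029–Sep 2029: $3,740 + $10,310 + $6,280 = $20,330 (under)
4 windows exceed the threshold.

4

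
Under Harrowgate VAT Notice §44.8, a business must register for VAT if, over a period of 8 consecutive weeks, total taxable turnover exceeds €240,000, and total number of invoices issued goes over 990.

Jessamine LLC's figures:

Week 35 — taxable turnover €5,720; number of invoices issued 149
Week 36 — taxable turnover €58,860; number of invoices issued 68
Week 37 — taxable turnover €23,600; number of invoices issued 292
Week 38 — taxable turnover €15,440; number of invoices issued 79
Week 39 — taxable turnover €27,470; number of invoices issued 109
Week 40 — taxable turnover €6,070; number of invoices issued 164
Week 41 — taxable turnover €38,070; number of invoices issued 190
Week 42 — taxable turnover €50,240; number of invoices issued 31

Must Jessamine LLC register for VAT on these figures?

No

Total taxable turnover: €5,720 + €58,860 + €23,600 + €15,440 + €27,470 + €6,070 + €38,070 + €50,240 = €225,470 (≤ €240,000).
Total number of invoices issued: 149 + 68 + 292 + 79 + 109 + 164 + 190 + 31 = 1,082 (> 990).
The test is 'and': the rule requires both, and at least one is not exceeded.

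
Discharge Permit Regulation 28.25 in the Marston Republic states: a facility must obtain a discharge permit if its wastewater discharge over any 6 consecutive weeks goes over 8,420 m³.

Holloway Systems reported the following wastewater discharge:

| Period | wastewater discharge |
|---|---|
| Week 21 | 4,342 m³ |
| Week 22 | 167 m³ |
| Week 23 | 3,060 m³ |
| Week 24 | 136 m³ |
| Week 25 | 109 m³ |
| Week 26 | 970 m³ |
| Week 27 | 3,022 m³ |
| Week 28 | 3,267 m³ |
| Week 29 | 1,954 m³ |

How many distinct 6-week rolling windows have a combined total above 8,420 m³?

3

Week 21–Week 26: 4,342 m³ + 167 m³ + 3,060 m³ + 136 m³ + 109 m³ + 970 m³ = 8,784 m³ (over)
Week 22–Week 27: 167 m³ + 3,060 m³ + 136 m³ + 109 m³ + 970 m³ + 3,022 m³ = 7,464 m³ (under)
Week 23–Week 28: 3,060 m³ + 136 m³ + 109 m³ + 970 m³ + 3,022 m³ + 3,267 m³ = 10,564 m³ (over)
Week 24–Week 29: 136 m³ + 109 m³ + 970 m³ + 3,022 m³ + 3,267 m³ + 1,954 m³ = 9,458 m³ (over)
3 windows exceed the threshold.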